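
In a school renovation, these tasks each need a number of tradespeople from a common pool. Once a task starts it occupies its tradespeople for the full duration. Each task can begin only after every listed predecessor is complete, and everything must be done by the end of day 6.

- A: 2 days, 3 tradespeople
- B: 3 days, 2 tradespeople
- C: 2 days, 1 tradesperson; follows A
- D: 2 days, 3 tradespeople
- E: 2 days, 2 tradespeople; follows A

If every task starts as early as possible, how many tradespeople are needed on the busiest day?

8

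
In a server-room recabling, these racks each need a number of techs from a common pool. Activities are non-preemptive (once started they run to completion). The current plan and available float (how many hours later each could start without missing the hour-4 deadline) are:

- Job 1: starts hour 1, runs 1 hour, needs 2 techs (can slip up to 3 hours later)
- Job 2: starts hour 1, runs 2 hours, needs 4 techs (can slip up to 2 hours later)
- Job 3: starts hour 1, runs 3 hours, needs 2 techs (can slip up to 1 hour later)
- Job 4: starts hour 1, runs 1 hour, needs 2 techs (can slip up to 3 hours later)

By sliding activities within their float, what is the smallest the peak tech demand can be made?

Early-start (Job 1@1, Job 2@1, Job 3@1, Job 4@1) gives peak 10: h1:10  h2:6  h3:2  h4:0.
Shift Job 3→2, Job 4→3.
Schedule Job 1@1, Job 2@1, Job 3@2, Job 4@3: h1:6  h2:6  h3:4  h4:2 — peak 6.

6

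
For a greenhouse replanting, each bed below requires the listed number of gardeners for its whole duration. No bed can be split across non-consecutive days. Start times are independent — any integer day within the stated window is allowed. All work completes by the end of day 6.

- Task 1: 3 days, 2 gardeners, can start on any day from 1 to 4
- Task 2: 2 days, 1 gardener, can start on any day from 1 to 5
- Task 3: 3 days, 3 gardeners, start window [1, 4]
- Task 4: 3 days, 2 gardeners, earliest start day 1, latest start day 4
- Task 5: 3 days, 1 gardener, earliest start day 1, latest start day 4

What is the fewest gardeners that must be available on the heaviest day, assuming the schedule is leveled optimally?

Early-start (Task 1@1, Task 2@1, Task 3@1, Task 4@1, Task 5@1) gives peak 9: d1:9  d2:9  d3:8  d4:0  d5:0  d6:0.
Shift Task 3→4, Task 5→3.
Schedule Task 1@1, Task 2@1, Task 3@4, Task 4@1, Task 5@3: d1:5  d2:5  d3:5  d4:4  d5:4  d6:3 — peak 5.
Total gardener-days = 26 over 6 days ⇒ peak ≥ ⌈26/6⌉ = 5, so 5 is optimal.

5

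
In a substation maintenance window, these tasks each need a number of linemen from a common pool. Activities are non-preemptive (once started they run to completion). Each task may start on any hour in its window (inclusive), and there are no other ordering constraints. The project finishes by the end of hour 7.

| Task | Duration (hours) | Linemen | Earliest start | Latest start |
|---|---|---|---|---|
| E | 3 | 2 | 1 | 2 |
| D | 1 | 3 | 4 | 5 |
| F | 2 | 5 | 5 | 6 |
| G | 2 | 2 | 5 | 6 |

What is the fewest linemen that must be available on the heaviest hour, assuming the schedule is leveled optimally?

7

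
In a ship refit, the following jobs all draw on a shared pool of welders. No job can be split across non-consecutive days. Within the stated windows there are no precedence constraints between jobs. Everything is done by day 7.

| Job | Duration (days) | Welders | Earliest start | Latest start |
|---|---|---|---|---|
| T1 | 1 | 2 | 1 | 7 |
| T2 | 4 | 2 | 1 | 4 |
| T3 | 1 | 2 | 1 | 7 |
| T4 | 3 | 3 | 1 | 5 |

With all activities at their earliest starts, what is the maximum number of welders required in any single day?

Early-start schedule: T1@1, T2@1, T3@1, T4@1.
Load per day: day 1: 9, day 2: 5, day 3: 5, day 4: 2, day 5: 0, day 6: 0, day 7: 0.
Peak is 9.

9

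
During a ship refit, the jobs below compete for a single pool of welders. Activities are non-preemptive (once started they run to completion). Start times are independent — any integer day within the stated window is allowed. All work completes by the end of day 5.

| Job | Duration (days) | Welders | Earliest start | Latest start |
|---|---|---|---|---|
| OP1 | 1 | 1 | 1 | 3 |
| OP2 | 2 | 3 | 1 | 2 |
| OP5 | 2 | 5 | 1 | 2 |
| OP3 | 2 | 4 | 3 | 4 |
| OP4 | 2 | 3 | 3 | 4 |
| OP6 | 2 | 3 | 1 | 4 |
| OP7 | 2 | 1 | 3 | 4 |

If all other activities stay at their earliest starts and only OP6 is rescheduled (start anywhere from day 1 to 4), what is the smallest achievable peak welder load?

11

OP6@1: d1:12  d2:11  d3:8  d4:8  d5:0 → peak 12
OP6@2: d1:9  d2:11  d3:11  d4:8  d5:0 → peak 11
OP6@3: d1:9  d2:8  d3:11  d4:11  d5:0 → peak 11
OP6@4: d1:9  d2:8  d3:8  d4:11  d5:3 → peak 11
Best is OP6@2, peak 11.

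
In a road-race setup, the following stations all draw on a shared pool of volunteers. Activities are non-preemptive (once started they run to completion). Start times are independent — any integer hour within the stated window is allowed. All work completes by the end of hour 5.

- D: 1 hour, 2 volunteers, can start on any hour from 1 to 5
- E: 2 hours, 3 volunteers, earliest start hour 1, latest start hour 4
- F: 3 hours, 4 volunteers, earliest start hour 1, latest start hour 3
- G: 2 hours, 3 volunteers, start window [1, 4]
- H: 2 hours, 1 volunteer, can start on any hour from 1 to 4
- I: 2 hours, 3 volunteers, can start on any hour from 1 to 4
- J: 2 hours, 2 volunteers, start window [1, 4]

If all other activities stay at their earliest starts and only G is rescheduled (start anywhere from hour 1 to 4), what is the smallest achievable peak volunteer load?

15

G@1: h1:18  h2:16  h3:4  h4:0  h5:0 → peak 18
G@2: h1:15  h2:16  h3:7  h4:0  h5:0 → peak 16
G@3: h1:15  h2:13  h3:7  h4:3  h5:0 → peak 15
G@4: h1:15  h2:13  h3:4  h4:3  h5:3 → peak 15
Best is G@3, peak 15.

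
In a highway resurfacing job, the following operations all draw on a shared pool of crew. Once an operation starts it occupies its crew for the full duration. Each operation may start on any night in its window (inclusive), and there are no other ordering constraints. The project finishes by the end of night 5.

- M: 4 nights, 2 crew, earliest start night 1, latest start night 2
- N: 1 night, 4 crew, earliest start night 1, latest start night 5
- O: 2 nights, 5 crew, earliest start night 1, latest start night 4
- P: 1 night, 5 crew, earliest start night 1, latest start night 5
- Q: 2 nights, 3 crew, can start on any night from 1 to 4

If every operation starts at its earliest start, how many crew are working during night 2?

10

At early start, night 2 has: M, O, Q.
Demand: 2 + 5 + 3 = 10.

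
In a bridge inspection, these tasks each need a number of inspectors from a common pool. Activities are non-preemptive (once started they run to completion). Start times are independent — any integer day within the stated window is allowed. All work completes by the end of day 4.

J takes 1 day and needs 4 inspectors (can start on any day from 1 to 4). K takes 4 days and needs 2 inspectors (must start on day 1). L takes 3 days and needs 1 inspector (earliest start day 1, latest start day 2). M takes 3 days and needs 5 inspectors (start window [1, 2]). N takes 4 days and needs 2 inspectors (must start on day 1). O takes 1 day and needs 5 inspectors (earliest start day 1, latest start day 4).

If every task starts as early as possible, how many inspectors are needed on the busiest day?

Early-start schedule: J@1, K@1, L@1, M@1, N@1, O@1.
Load per day: day 1: 19, day 2: 10, day 3: 10, day 4: 4.
Peak is 19.

19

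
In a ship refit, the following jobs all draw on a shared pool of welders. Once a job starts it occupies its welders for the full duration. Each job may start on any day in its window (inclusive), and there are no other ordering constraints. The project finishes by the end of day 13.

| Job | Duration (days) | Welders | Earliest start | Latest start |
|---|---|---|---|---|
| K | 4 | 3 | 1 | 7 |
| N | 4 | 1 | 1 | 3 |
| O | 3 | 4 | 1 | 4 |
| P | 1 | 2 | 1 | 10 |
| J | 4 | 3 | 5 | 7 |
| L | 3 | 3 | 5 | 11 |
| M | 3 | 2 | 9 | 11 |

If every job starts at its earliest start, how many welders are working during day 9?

At early start, day 9 has: M.
Demand: 2 = 2.

2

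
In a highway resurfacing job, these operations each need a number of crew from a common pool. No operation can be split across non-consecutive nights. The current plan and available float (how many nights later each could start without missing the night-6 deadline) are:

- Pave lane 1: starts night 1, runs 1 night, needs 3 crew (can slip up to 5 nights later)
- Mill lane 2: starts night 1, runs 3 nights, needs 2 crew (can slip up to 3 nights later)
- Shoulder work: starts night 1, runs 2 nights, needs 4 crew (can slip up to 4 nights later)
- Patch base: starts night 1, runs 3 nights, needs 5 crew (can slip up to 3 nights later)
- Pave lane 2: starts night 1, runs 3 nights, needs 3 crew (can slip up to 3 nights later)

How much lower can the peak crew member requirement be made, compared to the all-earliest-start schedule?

10

Early-start peak: n1:17  n2:14  n3:10  n4:0  n5:0  n6:0 ⇒ 17.
Leveled (Pave lane 1@1, Mill lane 2@4, Shoulder work@2, Patch base@4, Pave lane 2@1): n1:6  n2:7  n3:7  n4:7  n5:7  n6:7 ⇒ 7.
Reduction 17 − 7 = 10.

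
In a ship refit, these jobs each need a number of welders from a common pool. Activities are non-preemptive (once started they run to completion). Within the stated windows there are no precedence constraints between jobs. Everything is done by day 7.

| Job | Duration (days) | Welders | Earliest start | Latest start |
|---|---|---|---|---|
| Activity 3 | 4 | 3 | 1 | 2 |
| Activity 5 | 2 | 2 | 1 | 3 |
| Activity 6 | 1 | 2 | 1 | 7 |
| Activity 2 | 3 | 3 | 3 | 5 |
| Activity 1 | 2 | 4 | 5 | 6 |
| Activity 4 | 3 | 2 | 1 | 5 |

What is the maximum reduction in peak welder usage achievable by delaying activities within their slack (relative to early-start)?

Early-start peak: d1:9  d2:7  d3:8  d4:6  d5:7  d6:4  d7:0 ⇒ 9.
Leveled (Activity 3@1, Activity 5@1, Activity 6@1, Activity 2@3, Activity 1@6, Activity 4@5): d1:7  d2:5  d3:6  d4:6  d5:5  d6:6  d7:6 ⇒ 7.
Reduction 9 − 7 = 2.

2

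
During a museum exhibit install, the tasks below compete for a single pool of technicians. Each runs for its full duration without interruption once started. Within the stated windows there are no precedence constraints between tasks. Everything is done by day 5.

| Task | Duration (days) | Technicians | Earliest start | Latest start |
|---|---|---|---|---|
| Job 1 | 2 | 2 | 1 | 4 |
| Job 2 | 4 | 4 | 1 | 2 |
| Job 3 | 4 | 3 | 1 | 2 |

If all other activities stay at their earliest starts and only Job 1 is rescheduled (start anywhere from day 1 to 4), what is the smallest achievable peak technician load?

Job 1@1: d1:9  d2:9  d3:7  d4:7  d5:0 → peak 9
Job 1@2: d1:7  d2:9  d3:9  d4:7  d5:0 → peak 9
Job 1@3: d1:7  d2:7  d3:9  d4:9  d5:0 → peak 9
Job 1@4: d1:7  d2:7  d3:7  d4:9  d5:2 → peak 9
Best is Job 1@1, peak 9.

9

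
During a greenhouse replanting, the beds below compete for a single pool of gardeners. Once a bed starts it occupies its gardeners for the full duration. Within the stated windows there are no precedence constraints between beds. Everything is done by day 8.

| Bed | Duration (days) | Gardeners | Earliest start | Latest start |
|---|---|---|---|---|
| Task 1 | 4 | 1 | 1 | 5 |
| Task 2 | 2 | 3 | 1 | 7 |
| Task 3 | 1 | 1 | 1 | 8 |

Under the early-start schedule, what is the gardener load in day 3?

1

At early start, day 3 has: Task 1.
Demand: 1 = 1.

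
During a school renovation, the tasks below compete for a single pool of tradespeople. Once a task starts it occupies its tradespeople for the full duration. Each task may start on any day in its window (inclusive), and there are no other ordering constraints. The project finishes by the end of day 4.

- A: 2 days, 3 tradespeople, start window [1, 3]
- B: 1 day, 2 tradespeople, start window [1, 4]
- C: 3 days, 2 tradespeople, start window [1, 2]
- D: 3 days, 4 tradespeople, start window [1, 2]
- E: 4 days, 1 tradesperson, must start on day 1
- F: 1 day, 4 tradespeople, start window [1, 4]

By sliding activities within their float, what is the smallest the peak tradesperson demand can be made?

Early-start (A@1, B@1, C@1, D@1, E@1, F@1) gives peak 16: d1:16  d2:10  d3:7  d4:1.
Shift D→2, F→4.
Schedule A@1, B@1, C@1, D@2, E@1, F@4: d1:8  d2:10  d3:7  d4:9 — peak 10.

10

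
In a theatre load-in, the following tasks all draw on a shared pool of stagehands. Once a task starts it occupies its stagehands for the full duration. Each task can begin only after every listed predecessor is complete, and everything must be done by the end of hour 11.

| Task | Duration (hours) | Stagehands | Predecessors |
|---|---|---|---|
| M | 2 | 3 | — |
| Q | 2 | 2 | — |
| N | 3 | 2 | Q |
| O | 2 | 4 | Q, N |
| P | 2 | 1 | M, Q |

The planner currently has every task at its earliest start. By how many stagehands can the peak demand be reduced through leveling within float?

1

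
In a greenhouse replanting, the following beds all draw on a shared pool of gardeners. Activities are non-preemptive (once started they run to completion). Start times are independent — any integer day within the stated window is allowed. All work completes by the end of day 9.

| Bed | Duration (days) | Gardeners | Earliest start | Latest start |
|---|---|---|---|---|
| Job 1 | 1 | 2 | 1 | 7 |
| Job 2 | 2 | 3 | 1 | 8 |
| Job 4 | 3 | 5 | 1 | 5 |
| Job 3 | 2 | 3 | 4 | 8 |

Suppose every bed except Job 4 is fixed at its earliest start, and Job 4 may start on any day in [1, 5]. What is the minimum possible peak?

8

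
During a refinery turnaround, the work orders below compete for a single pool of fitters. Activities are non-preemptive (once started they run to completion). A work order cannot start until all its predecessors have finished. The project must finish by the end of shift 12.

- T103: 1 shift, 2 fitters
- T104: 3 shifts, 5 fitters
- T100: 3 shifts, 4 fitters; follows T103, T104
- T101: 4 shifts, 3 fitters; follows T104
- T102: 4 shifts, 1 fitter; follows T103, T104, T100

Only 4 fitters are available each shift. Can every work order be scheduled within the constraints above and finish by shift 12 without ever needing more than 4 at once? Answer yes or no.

no

The minimum achievable peak is 5; 4 < 5, so no feasible schedule stays within the cap.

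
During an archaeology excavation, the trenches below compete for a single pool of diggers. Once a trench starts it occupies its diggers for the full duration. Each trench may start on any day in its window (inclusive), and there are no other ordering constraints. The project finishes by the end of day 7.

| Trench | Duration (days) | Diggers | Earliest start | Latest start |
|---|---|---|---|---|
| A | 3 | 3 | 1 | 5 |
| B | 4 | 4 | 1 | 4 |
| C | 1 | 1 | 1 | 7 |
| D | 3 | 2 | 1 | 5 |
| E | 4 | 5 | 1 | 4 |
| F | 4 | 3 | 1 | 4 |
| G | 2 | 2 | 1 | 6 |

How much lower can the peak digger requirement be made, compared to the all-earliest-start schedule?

8

Early-start peak: d1:20  d2:19  d3:17  d4:12  d5:0  d6:0  d7:0 ⇒ 20.
Leveled (A@1, B@1, C@1, D@1, E@4, F@2, G@5): d1:10  d2:12  d3:12  d4:12  d5:10  d6:7  d7:5 ⇒ 12.
Reduction 20 − 12 = 8.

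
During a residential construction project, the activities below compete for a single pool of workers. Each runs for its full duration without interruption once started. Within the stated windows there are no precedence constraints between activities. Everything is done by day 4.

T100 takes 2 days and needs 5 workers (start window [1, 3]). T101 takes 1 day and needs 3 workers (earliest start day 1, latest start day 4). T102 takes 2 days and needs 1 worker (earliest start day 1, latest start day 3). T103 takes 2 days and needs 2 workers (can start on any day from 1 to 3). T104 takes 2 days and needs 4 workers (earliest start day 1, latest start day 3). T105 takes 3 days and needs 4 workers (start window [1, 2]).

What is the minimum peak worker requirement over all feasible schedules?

10

Early-start (T100@1, T101@1, T102@1, T103@1, T104@1, T105@1) gives peak 19: d1:19  d2:16  d3:4  d4:0.
Shift T103→3, T104→3, T105→2.
Schedule T100@1, T101@1, T102@1, T103@3, T104@3, T105@2: d1:9  d2:10  d3:10  d4:10 — peak 10.
Total worker-days = 39 over 4 days ⇒ peak ≥ ⌈39/4⌉ = 10, so 10 is optimal.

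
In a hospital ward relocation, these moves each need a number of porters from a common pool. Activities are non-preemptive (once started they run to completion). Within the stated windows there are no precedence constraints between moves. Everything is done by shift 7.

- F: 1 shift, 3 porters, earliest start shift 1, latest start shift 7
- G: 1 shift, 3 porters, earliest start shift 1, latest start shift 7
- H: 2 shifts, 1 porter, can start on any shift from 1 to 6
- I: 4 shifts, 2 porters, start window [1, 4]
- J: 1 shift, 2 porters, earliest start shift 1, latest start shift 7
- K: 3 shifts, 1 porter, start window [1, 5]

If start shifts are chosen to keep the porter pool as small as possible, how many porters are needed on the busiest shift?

3

Early-start (F@1, G@1, H@1, I@1, J@1, K@1) gives peak 12: s1:12  s2:4  s3:3  s4:2  s5:0  s6:0  s7:0.
Shift G→2, H→3, I→3, J→7, K→5.
Schedule F@1, G@2, H@3, I@3, J@7, K@5: s1:3  s2:3  s3:3  s4:3  s5:3  s6:3  s7:3 — peak 3.
Total porter-shifts = 21 over 7 shifts ⇒ peak ≥ ⌈21/7⌉ = 3, so 3 is optimal.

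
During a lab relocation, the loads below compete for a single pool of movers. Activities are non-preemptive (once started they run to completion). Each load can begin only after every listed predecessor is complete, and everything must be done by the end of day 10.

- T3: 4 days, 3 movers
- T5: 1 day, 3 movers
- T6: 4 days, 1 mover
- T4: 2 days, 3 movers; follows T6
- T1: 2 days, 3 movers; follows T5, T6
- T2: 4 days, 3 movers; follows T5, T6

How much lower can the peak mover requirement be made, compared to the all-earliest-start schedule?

3

Early-start peak: d1:7  d2:4  d3:4  d4:4  d5:9  d6:9  d7:3  d8:3  d9:0  d10:0 ⇒ 9.
Leveled (T3@1, T5@1, T6@2, T4@6, T1@8, T2@6): d1:6  d2:4  d3:4  d4:4  d5:1  d6:6  d7:6  d8:6  d9:6  d10:0 ⇒ 6.
Reduction 9 − 6 = 3.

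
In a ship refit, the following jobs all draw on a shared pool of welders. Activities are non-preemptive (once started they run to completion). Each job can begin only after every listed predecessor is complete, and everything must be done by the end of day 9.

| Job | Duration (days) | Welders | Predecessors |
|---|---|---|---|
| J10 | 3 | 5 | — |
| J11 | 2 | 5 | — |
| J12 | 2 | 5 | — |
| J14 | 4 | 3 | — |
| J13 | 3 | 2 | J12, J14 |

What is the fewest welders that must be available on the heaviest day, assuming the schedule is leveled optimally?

Early-start (J10@1, J11@1, J12@1, J14@1, J13@5) gives peak 18: d1:18  d2:18  d3:8  d4:3  d5:2  d6:2  d7:2  d8:0  d9:0.
Shift J11→6, J12→4, J13→6.
Schedule J10@1, J11@6, J12@4, J14@1, J13@6: d1:8  d2:8  d3:8  d4:8  d5:5  d6:7  d7:7  d8:2  d9:0 — peak 8.

8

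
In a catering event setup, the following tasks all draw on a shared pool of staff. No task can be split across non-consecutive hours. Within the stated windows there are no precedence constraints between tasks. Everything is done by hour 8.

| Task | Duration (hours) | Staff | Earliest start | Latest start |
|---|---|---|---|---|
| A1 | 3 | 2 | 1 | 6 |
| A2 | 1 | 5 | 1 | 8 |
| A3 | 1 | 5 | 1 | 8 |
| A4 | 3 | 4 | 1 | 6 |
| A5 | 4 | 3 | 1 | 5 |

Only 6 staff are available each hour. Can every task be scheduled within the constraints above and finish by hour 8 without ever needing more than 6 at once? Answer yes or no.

no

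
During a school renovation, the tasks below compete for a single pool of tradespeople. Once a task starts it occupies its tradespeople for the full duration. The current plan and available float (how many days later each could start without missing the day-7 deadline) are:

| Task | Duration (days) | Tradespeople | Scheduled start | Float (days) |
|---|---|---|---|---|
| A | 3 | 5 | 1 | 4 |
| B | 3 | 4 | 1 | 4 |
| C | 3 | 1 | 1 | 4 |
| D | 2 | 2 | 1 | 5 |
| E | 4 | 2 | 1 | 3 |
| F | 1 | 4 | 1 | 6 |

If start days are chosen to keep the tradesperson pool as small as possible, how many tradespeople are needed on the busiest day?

Early-start (A@1, B@1, C@1, D@1, E@1, F@1) gives peak 18: d1:18  d2:14  d3:12  d4:2  d5:0  d6:0  d7:0.
Shift B→4, C→3, E→4, F→7.
Schedule A@1, B@4, C@3, D@1, E@4, F@7: d1:7  d2:7  d3:6  d4:7  d5:7  d6:6  d7:6 — peak 7.
Total tradesperson-days = 46 over 7 days ⇒ peak ≥ ⌈46/7⌉ = 7, so 7 is optimal.

7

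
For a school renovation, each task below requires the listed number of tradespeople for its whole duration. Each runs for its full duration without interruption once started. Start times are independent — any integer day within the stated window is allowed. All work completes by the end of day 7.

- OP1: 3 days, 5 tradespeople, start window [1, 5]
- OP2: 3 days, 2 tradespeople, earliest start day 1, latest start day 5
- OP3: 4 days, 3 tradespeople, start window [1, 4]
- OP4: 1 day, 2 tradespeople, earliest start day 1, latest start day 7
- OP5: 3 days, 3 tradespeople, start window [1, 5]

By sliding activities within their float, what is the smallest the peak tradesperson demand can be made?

7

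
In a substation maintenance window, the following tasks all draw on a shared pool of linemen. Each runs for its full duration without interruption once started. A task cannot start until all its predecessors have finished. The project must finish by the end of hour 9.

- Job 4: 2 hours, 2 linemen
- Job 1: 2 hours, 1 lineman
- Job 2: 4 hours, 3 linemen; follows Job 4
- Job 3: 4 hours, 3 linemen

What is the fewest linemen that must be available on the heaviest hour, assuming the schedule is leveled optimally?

5

Early-start (Job 4@1, Job 1@1, Job 2@3, Job 3@1) gives peak 6: h1:6  h2:6  h3:6  h4:6  h5:3  h6:3  h7:0  h8:0  h9:0.
Shift Job 1→3, Job 2→5.
Schedule Job 4@1, Job 1@3, Job 2@5, Job 3@1: h1:5  h2:5  h3:4  h4:4  h5:3  h6:3  h7:3  h8:3  h9:0 — peak 5.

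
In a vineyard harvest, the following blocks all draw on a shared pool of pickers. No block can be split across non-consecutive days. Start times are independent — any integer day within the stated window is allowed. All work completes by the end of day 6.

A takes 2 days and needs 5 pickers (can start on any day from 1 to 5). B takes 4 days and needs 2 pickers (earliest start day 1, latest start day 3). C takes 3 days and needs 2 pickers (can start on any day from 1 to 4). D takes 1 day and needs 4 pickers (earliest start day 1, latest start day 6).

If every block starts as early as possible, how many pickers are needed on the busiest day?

Early-start schedule: A@1, B@1, C@1, D@1.
Load per day: day 1: 13, day 2: 9, day 3: 4, day 4: 2, day 5: 0, day 6: 0.
Peak is 13.

13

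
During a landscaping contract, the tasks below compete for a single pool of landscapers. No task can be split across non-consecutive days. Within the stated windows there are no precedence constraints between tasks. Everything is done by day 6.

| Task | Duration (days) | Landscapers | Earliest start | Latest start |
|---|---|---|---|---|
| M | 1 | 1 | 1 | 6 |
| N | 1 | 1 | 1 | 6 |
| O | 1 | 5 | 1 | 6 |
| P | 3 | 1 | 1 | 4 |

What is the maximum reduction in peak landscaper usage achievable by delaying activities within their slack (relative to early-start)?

Early-start peak: d1:8  d2:1  d3:1  d4:0  d5:0  d6:0 ⇒ 8.
Leveled (M@1, N@1, O@2, P@3): d1:2  d2:5  d3:1  d4:1  d5:1  d6:0 ⇒ 5.
Reduction 8 − 5 = 3.

3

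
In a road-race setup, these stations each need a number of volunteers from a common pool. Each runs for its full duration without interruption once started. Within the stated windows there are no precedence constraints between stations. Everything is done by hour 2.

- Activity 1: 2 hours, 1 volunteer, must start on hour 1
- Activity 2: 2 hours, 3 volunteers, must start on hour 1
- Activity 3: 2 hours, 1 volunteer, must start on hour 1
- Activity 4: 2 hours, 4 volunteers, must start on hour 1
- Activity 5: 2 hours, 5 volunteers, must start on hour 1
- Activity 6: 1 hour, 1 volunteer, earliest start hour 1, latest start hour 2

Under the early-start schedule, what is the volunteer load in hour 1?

15

At early start, hour 1 has: Activity 1, Activity 2, Activity 3, Activity 4, Activity 5, Activity 6.
Demand: 1 + 3 + 1 + 4 + 5 + 1 = 15.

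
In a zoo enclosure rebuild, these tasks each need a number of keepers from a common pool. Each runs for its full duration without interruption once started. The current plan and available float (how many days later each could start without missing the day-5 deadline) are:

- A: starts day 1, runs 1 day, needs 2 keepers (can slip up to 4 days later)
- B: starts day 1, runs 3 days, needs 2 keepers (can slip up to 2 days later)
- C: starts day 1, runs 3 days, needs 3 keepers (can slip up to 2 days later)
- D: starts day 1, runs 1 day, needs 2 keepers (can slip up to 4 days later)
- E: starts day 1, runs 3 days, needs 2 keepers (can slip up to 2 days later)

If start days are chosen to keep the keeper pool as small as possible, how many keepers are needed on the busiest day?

7

Early-start (A@1, B@1, C@1, D@1, E@1) gives peak 11: d1:11  d2:7  d3:7  d4:0  d5:0.
Shift D→2, E→3.
Schedule A@1, B@1, C@1, D@2, E@3: d1:7  d2:7  d3:7  d4:2  d5:2 — peak 7.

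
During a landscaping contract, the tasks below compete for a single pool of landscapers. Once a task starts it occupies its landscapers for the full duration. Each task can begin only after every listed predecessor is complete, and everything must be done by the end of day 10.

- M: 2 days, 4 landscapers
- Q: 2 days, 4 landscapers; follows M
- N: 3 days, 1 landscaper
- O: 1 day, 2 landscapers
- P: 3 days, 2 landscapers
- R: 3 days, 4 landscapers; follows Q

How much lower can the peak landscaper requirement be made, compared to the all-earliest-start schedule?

Early-start peak: d1:9  d2:7  d3:7  d4:4  d5:4  d6:4  d7:4  d8:0  d9:0  d10:0 ⇒ 9.
Leveled (M@1, Q@3, N@1, O@5, P@5, R@8): d1:5  d2:5  d3:5  d4:4  d5:4  d6:2  d7:2  d8:4  d9:4  d10:4 ⇒ 5.
Reduction 9 − 5 = 4.

4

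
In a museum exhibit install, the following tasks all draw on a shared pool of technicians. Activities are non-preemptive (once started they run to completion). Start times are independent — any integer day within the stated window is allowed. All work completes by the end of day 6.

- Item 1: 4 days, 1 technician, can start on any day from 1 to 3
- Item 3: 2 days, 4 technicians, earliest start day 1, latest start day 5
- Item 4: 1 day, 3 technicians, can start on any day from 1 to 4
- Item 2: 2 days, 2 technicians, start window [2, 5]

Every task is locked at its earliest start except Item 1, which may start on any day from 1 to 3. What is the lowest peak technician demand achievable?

Item 1@1: d1:8  d2:7  d3:3  d4:1  d5:0  d6:0 → peak 8
Item 1@2: d1:7  d2:7  d3:3  d4:1  d5:1  d6:0 → peak 7
Item 1@3: d1:7  d2:6  d3:3  d4:1  d5:1  d6:1 → peak 7
Best is Item 1@2, peak 7.

7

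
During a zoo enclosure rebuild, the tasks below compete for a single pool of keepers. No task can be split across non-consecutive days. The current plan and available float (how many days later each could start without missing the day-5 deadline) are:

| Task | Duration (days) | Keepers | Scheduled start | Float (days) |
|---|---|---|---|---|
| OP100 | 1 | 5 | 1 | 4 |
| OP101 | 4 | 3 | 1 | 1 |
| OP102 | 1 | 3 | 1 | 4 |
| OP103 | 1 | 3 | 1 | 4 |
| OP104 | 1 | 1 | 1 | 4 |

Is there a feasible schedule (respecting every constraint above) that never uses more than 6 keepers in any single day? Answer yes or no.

Schedule OP100@1, OP101@2, OP102@2, OP103@3, OP104@1: d1:6  d2:6  d3:6  d4:3  d5:3 — peak 6 ≤ 6.

yes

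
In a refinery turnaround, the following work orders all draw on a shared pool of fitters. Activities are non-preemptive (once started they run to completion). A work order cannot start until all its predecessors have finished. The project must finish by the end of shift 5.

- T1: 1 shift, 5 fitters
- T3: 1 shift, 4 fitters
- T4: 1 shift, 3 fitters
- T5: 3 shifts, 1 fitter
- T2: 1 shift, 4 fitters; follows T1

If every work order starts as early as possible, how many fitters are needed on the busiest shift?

Early-start schedule: T1@1, T3@1, T4@1, T5@1, T2@2.
Load per shift: shift 1: 13, shift 2: 5, shift 3: 1, shift 4: 0, shift 5: 0.
Peak is 13.

13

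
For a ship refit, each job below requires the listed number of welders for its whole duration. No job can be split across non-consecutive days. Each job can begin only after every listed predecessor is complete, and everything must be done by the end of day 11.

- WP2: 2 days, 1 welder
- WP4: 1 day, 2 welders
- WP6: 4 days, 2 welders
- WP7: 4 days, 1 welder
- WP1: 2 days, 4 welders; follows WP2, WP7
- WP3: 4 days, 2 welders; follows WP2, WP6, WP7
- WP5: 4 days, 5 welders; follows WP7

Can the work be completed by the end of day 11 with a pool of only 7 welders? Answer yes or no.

yes

Schedule WP2@1, WP4@1, WP6@1, WP7@1, WP1@5, WP3@5, WP5@7: d1:6  d2:4  d3:3  d4:3  d5:6  d6:6  d7:7  d8:7  d9:5  d10:5  d11:0 — peak 7 ≤ 7.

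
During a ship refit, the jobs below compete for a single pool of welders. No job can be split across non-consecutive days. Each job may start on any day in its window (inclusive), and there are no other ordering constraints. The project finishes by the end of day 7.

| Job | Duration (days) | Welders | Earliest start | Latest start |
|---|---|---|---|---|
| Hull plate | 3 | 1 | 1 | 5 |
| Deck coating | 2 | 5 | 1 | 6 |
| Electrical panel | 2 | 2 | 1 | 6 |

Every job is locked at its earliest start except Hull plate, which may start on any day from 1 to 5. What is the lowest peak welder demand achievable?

7

Hull plate@1: d1:8  d2:8  d3:1  d4:0  d5:0  d6:0  d7:0 → peak 8
Hull plate@2: d1:7  d2:8  d3:1  d4:1  d5:0  d6:0  d7:0 → peak 8
Hull plate@3: d1:7  d2:7  d3:1  d4:1  d5:1  d6:0  d7:0 → peak 7
Hull plate@4: d1:7  d2:7  d3:0  d4:1  d5:1  d6:1  d7:0 → peak 7
Hull plate@5: d1:7  d2:7  d3:0  d4:0  d5:1  d6:1  d7:1 → peak 7
Best is Hull plate@3, peak 7.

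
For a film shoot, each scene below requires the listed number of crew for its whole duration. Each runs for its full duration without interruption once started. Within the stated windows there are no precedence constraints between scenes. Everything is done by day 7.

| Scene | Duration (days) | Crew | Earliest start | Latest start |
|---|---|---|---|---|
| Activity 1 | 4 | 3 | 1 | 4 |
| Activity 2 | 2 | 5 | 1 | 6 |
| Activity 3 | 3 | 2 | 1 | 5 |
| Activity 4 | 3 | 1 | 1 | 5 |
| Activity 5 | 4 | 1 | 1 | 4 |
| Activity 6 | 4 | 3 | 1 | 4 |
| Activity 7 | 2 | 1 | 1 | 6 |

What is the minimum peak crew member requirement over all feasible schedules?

Early-start (Activity 1@1, Activity 2@1, Activity 3@1, Activity 4@1, Activity 5@1, Activity 6@1, Activity 7@1) gives peak 16: d1:16  d2:16  d3:10  d4:7  d5:0  d6:0  d7:0.
Shift Activity 3→5, Activity 4→3, Activity 5→3, Activity 6→3, Activity 7→5.
Schedule Activity 1@1, Activity 2@1, Activity 3@5, Activity 4@3, Activity 5@3, Activity 6@3, Activity 7@5: d1:8  d2:8  d3:8  d4:8  d5:8  d6:7  d7:2 — peak 8.

8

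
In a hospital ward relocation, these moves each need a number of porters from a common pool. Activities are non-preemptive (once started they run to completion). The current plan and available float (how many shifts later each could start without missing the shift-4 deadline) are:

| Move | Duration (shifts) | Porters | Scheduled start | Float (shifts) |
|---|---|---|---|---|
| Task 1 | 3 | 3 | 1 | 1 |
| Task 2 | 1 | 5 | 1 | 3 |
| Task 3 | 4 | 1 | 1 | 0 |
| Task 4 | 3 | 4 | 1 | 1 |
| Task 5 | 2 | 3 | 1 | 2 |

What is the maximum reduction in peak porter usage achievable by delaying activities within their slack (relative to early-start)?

Early-start peak: s1:16  s2:11  s3:8  s4:1 ⇒ 16.
Leveled (Task 1@1, Task 2@1, Task 3@1, Task 4@2, Task 5@2): s1:9  s2:11  s3:11  s4:5 ⇒ 11.
Reduction 16 − 11 = 5.

5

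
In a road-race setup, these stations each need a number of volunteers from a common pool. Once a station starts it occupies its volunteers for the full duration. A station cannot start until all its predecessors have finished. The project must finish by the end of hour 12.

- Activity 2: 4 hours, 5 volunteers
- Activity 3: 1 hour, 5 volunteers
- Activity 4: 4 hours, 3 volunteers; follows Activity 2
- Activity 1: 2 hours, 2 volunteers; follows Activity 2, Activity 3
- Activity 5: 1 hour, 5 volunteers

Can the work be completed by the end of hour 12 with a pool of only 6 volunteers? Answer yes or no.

yes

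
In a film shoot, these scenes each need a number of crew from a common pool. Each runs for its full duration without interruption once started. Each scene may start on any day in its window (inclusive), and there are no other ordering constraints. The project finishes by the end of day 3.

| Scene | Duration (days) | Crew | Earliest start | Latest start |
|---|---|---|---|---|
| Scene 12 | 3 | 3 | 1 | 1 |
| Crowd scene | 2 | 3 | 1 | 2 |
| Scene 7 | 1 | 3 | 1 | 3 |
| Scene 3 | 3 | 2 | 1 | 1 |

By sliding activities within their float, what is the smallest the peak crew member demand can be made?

8

Early-start (Scene 12@1, Crowd scene@1, Scene 7@1, Scene 3@1) gives peak 11: d1:11  d2:8  d3:5.
Shift Scene 7→3.
Schedule Scene 12@1, Crowd scene@1, Scene 7@3, Scene 3@1: d1:8  d2:8  d3:8 — peak 8.
Total crew member-days = 24 over 3 days ⇒ peak ≥ ⌈24/3⌉ = 8, so 8 is optimal.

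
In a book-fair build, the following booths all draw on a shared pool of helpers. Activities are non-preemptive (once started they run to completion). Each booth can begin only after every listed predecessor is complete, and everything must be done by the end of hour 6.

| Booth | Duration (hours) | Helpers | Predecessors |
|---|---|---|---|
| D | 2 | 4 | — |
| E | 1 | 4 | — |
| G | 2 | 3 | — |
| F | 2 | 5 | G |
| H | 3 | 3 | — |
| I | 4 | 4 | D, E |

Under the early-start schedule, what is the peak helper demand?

14

Early-start schedule: D@1, E@1, G@1, F@3, H@1, I@3.
Load per hour: hour 1: 14, hour 2: 10, hour 3: 12, hour 4: 9, hour 5: 4, hour 6: 4.
Peak is 14.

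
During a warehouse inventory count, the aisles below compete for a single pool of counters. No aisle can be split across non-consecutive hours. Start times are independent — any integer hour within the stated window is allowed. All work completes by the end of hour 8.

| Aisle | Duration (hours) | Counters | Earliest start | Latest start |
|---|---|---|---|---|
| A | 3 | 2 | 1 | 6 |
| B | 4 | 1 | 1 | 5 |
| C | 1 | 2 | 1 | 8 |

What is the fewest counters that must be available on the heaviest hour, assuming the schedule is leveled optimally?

Early-start (A@1, B@1, C@1) gives peak 5: h1:5  h2:3  h3:3  h4:1  h5:0  h6:0  h7:0  h8:0.
Shift B→4, C→8.
Schedule A@1, B@4, C@8: h1:2  h2:2  h3:2  h4:1  h5:1  h6:1  h7:1  h8:2 — peak 2.
Total counter-hours = 12 over 8 hours ⇒ peak ≥ ⌈12/8⌉ = 2, so 2 is optimal.

2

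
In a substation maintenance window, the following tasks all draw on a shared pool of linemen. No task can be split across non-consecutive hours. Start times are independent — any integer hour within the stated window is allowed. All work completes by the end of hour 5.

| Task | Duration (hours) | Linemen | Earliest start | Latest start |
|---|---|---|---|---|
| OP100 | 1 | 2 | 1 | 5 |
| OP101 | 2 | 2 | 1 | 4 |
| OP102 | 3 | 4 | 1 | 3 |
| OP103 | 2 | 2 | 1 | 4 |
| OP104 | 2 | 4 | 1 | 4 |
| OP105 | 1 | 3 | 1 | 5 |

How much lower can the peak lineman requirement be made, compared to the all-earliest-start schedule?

9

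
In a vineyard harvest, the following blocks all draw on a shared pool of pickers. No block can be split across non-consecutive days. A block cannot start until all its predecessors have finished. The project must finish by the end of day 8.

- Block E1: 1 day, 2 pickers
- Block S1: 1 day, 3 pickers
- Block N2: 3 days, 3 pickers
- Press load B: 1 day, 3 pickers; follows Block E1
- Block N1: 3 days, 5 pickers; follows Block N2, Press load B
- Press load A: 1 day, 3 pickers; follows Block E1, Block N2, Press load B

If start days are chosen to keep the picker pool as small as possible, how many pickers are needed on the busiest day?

6

Early-start (Block E1@1, Block S1@1, Block N2@1, Press load B@2, Block N1@4, Press load A@4) gives peak 8: d1:8  d2:6  d3:3  d4:8  d5:5  d6:5  d7:0  d8:0.
Shift Block N2→2, Block N1→5, Press load A→8.
Schedule Block E1@1, Block S1@1, Block N2@2, Press load B@2, Block N1@5, Press load A@8: d1:5  d2:6  d3:3  d4:3  d5:5  d6:5  d7:5  d8:3 — peak 6.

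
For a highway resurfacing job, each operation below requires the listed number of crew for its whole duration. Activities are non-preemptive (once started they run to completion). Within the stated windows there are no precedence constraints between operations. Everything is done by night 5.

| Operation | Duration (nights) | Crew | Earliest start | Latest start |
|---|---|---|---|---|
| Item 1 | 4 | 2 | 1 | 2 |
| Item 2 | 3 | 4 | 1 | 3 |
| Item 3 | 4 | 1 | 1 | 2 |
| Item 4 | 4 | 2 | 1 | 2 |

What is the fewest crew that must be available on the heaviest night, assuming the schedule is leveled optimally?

Schedule Item 1@1, Item 2@1, Item 3@1, Item 4@1: n1:9  n2:9  n3:9  n4:5  n5:0 — peak 9.
No arrangement of the 24 feasible schedules does better.

9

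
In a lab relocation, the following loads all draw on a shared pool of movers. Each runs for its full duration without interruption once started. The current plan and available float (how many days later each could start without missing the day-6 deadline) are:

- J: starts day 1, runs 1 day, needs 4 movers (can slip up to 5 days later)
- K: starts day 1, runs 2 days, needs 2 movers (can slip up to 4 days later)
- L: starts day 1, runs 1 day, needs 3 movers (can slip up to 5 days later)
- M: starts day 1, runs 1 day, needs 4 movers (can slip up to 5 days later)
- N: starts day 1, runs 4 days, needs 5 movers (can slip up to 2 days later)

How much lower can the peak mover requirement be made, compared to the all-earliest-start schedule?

Early-start peak: d1:18  d2:7  d3:5  d4:5  d5:0  d6:0 ⇒ 18.
Leveled (J@1, K@1, L@6, M@6, N@2): d1:6  d2:7  d3:5  d4:5  d5:5  d6:7 ⇒ 7.
Reduction 18 − 7 = 11.

11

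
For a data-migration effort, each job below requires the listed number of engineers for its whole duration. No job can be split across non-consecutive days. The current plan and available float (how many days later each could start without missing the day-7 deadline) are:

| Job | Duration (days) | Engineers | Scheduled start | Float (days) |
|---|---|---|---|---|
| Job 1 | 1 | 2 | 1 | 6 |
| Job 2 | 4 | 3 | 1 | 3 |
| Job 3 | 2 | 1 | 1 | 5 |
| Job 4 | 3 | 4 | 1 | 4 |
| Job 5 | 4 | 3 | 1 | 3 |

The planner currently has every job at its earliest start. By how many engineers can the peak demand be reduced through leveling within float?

7

Early-start peak: d1:13  d2:11  d3:10  d4:6  d5:0  d6:0  d7:0 ⇒ 13.
Leveled (Job 1@1, Job 2@4, Job 3@2, Job 4@1, Job 5@4): d1:6  d2:5  d3:5  d4:6  d5:6  d6:6  d7:6 ⇒ 6.
Reduction 13 − 6 = 7.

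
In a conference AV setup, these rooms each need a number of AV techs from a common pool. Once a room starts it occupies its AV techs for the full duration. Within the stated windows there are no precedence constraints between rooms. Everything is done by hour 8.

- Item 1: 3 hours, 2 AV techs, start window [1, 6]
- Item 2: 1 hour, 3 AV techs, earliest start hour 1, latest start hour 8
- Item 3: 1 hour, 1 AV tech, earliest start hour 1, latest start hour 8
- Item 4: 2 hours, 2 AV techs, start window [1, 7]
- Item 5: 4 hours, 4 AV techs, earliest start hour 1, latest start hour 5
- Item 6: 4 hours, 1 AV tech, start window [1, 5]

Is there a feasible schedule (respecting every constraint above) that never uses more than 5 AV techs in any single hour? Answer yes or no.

yes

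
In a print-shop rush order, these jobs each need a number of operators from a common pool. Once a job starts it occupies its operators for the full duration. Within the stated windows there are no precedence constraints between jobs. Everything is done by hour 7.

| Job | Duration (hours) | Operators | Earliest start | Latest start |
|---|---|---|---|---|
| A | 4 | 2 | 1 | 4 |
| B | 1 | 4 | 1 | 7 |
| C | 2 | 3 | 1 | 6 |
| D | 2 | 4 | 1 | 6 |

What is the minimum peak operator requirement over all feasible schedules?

5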